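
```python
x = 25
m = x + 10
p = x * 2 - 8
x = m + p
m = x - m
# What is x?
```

Trace (tracking x):
x = 25  # -> x = 25
m = x + 10  # -> m = 35
p = x * 2 - 8  # -> p = 42
x = m + p  # -> x = 77
m = x - m  # -> m = 42

Answer: 77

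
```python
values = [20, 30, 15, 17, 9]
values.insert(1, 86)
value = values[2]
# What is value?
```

Trace (tracking value):
values = [20, 30, 15, 17, 9]  # -> values = [20, 30, 15, 17, 9]
values.insert(1, 86)  # -> values = [20, 86, 30, 15, 17, 9]
value = values[2]  # -> value = 30

Answer: 30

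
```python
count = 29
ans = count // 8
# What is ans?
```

Trace (tracking ans):
count = 29  # -> count = 29
ans = count // 8  # -> ans = 3

Answer: 3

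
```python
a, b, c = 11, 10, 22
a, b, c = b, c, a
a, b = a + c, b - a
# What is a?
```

Trace (tracking a):
a, b, c = (11, 10, 22)  # -> a = 11, b = 10, c = 22
a, b, c = (b, c, a)  # -> a = 10, b = 22, c = 11
a, b = (a + c, b - a)  # -> a = 21, b = 12

Answer: 21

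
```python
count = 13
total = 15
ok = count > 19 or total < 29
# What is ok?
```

Trace (tracking ok):
count = 13  # -> count = 13
total = 15  # -> total = 15
ok = count > 19 or total < 29  # -> ok = True

Answer: True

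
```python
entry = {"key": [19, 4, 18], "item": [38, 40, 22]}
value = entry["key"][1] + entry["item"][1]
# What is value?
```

Answer: 44

Derivation:
Trace (tracking value):
entry = {'key': [19, 4, 18], 'item': [38, 40, 22]}  # -> entry = {'key': [19, 4, 18], 'item': [38, 40, 22]}
value = entry['key'][1] + entry['item'][1]  # -> value = 44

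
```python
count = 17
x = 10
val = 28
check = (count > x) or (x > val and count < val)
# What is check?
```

Answer: True

Derivation:
Trace (tracking check):
count = 17  # -> count = 17
x = 10  # -> x = 10
val = 28  # -> val = 28
check = count > x or (x > val and count < val)  # -> check = True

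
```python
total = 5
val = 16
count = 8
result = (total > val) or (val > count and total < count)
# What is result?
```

Answer: True

Derivation:
Trace (tracking result):
total = 5  # -> total = 5
val = 16  # -> val = 16
count = 8  # -> count = 8
result = total > val or (val > count and total < count)  # -> result = True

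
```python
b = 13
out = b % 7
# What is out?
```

Answer: 6

Derivation:
Trace (tracking out):
b = 13  # -> b = 13
out = b % 7  # -> out = 6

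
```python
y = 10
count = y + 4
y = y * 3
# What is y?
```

Answer: 30

Derivation:
Trace (tracking y):
y = 10  # -> y = 10
count = y + 4  # -> count = 14
y = y * 3  # -> y = 30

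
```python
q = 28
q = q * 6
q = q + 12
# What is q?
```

Answer: 180

Derivation:
Trace (tracking q):
q = 28  # -> q = 28
q = q * 6  # -> q = 168
q = q + 12  # -> q = 180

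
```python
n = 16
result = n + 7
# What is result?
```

Answer: 23

Derivation:
Trace (tracking result):
n = 16  # -> n = 16
result = n + 7  # -> result = 23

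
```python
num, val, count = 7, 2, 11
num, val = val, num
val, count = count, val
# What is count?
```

Answer: 7

Derivation:
Trace (tracking count):
num, val, count = (7, 2, 11)  # -> num = 7, val = 2, count = 11
num, val = (val, num)  # -> num = 2, val = 7
val, count = (count, val)  # -> val = 11, count = 7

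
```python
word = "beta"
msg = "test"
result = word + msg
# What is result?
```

Trace (tracking result):
word = 'beta'  # -> word = 'beta'
msg = 'test'  # -> msg = 'test'
result = word + msg  # -> result = 'betatest'

Answer: 'betatest'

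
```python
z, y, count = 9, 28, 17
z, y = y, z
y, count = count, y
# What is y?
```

Trace (tracking y):
z, y, count = (9, 28, 17)  # -> z = 9, y = 28, count = 17
z, y = (y, z)  # -> z = 28, y = 9
y, count = (count, y)  # -> y = 17, count = 9

Answer: 17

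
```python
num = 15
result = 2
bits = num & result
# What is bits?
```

Answer: 2

Derivation:
Trace (tracking bits):
num = 15  # -> num = 15
result = 2  # -> result = 2
bits = num & result  # -> bits = 2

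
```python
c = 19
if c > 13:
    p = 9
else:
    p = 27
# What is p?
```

Answer: 9

Derivation:
Trace (tracking p):
c = 19  # -> c = 19
if c > 13:  # condition is True
    p = 9  # -> p = 9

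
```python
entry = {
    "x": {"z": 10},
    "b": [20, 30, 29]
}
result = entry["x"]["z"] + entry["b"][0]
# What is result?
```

Trace (tracking result):
entry = {'x': {'z': 10}, 'b': [20, 30, 29]}  # -> entry = {'x': {'z': 10}, 'b': [20, 30, 29]}
result = entry['x']['z'] + entry['b'][0]  # -> result = 30

Answer: 30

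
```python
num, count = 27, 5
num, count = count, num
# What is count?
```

Answer: 27

Derivation:
Trace (tracking count):
num, count = (27, 5)  # -> num = 27, count = 5
num, count = (count, num)  # -> num = 5, count = 27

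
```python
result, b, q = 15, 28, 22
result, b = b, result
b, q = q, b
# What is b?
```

Trace (tracking b):
result, b, q = (15, 28, 22)  # -> result = 15, b = 28, q = 22
result, b = (b, result)  # -> result = 28, b = 15
b, q = (q, b)  # -> b = 22, q = 15

Answer: 22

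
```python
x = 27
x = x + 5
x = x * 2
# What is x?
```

Answer: 64

Derivation:
Trace (tracking x):
x = 27  # -> x = 27
x = x + 5  # -> x = 32
x = x * 2  # -> x = 64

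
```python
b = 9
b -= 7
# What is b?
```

Answer: 2

Derivation:
Trace (tracking b):
b = 9  # -> b = 9
b -= 7  # -> b = 2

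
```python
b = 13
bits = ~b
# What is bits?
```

Answer: -14

Derivation:
Trace (tracking bits):
b = 13  # -> b = 13
bits = ~b  # -> bits = -14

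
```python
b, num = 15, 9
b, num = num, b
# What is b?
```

Answer: 9

Derivation:
Trace (tracking b):
b, num = (15, 9)  # -> b = 15, num = 9
b, num = (num, b)  # -> b = 9, num = 15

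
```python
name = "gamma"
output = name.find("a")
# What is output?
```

Answer: 1

Derivation:
Trace (tracking output):
name = 'gamma'  # -> name = 'gamma'
output = name.find('a')  # -> output = 1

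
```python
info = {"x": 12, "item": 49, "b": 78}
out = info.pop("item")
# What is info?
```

Answer: {'x': 12, 'b': 78}

Derivation:
Trace (tracking info):
info = {'x': 12, 'item': 49, 'b': 78}  # -> info = {'x': 12, 'item': 49, 'b': 78}
out = info.pop('item')  # -> out = 49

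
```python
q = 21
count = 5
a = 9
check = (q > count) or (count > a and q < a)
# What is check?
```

Answer: True

Derivation:
Trace (tracking check):
q = 21  # -> q = 21
count = 5  # -> count = 5
a = 9  # -> a = 9
check = q > count or (count > a and q < a)  # -> check = True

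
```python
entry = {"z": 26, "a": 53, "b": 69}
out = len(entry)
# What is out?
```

Answer: 3

Derivation:
Trace (tracking out):
entry = {'z': 26, 'a': 53, 'b': 69}  # -> entry = {'z': 26, 'a': 53, 'b': 69}
out = len(entry)  # -> out = 3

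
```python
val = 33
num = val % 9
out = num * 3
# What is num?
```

Trace (tracking num):
val = 33  # -> val = 33
num = val % 9  # -> num = 6
out = num * 3  # -> out = 18

Answer: 6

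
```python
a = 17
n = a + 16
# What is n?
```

Trace (tracking n):
a = 17  # -> a = 17
n = a + 16  # -> n = 33

Answer: 33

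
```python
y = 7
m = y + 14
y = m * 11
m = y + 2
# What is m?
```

Answer: 233

Derivation:
Trace (tracking m):
y = 7  # -> y = 7
m = y + 14  # -> m = 21
y = m * 11  # -> y = 231
m = y + 2  # -> m = 233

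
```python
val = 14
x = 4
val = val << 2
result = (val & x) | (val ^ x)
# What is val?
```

Answer: 56

Derivation:
Trace (tracking val):
val = 14  # -> val = 14
x = 4  # -> x = 4
val = val << 2  # -> val = 56
result = val & x | val ^ x  # -> result = 60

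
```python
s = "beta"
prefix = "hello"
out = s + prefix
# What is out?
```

Trace (tracking out):
s = 'beta'  # -> s = 'beta'
prefix = 'hello'  # -> prefix = 'hello'
out = s + prefix  # -> out = 'betahello'

Answer: 'betahello'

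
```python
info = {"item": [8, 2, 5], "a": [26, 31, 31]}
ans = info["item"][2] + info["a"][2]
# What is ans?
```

Trace (tracking ans):
info = {'item': [8, 2, 5], 'a': [26, 31, 31]}  # -> info = {'item': [8, 2, 5], 'a': [26, 31, 31]}
ans = info['item'][2] + info['a'][2]  # -> ans = 36

Answer: 36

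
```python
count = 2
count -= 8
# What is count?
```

Answer: -6

Derivation:
Trace (tracking count):
count = 2  # -> count = 2
count -= 8  # -> count = -6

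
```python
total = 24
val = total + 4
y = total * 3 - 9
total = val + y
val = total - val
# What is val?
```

Trace (tracking val):
total = 24  # -> total = 24
val = total + 4  # -> val = 28
y = total * 3 - 9  # -> y = 63
total = val + y  # -> total = 91
val = total - val  # -> val = 63

Answer: 63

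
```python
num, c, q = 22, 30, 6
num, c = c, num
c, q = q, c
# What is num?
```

Trace (tracking num):
num, c, q = (22, 30, 6)  # -> num = 22, c = 30, q = 6
num, c = (c, num)  # -> num = 30, c = 22
c, q = (q, c)  # -> c = 6, q = 22

Answer: 30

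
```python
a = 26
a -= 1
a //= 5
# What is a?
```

Trace (tracking a):
a = 26  # -> a = 26
a -= 1  # -> a = 25
a //= 5  # -> a = 5

Answer: 5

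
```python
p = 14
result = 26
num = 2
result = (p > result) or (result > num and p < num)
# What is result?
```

Answer: False

Derivation:
Trace (tracking result):
p = 14  # -> p = 14
result = 26  # -> result = 26
num = 2  # -> num = 2
result = p > result or (result > num and p < num)  # -> result = False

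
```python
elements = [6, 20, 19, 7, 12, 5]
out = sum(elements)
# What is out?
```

Answer: 69

Derivation:
Trace (tracking out):
elements = [6, 20, 19, 7, 12, 5]  # -> elements = [6, 20, 19, 7, 12, 5]
out = sum(elements)  # -> out = 69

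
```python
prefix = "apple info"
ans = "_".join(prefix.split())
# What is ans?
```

Trace (tracking ans):
prefix = 'apple info'  # -> prefix = 'apple info'
ans = '_'.join(prefix.split())  # -> ans = 'apple_info'

Answer: 'apple_info'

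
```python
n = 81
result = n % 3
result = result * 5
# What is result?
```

Trace (tracking result):
n = 81  # -> n = 81
result = n % 3  # -> result = 0
result = result * 5  # -> result = 0

Answer: 0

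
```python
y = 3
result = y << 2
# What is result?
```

Trace (tracking result):
y = 3  # -> y = 3
result = y << 2  # -> result = 12

Answer: 12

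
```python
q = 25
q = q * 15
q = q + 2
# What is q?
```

Answer: 377

Derivation:
Trace (tracking q):
q = 25  # -> q = 25
q = q * 15  # -> q = 375
q = q + 2  # -> q = 377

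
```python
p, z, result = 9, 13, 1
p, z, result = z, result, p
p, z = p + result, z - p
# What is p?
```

Answer: 22

Derivation:
Trace (tracking p):
p, z, result = (9, 13, 1)  # -> p = 9, z = 13, result = 1
p, z, result = (z, result, p)  # -> p = 13, z = 1, result = 9
p, z = (p + result, z - p)  # -> p = 22, z = -12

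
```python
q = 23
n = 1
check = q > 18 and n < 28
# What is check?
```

Answer: True

Derivation:
Trace (tracking check):
q = 23  # -> q = 23
n = 1  # -> n = 1
check = q > 18 and n < 28  # -> check = True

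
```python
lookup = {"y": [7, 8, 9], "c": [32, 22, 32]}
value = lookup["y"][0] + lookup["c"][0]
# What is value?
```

Trace (tracking value):
lookup = {'y': [7, 8, 9], 'c': [32, 22, 32]}  # -> lookup = {'y': [7, 8, 9], 'c': [32, 22, 32]}
value = lookup['y'][0] + lookup['c'][0]  # -> value = 39

Answer: 39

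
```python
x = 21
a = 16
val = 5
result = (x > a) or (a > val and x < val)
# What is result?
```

Answer: True

Derivation:
Trace (tracking result):
x = 21  # -> x = 21
a = 16  # -> a = 16
val = 5  # -> val = 5
result = x > a or (a > val and x < val)  # -> result = True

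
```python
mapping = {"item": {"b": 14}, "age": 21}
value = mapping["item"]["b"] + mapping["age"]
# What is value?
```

Trace (tracking value):
mapping = {'item': {'b': 14}, 'age': 21}  # -> mapping = {'item': {'b': 14}, 'age': 21}
value = mapping['item']['b'] + mapping['age']  # -> value = 35

Answer: 35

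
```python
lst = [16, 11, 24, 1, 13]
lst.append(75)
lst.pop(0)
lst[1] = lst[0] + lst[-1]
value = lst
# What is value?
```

Trace (tracking value):
lst = [16, 11, 24, 1, 13]  # -> lst = [16, 11, 24, 1, 13]
lst.append(75)  # -> lst = [16, 11, 24, 1, 13, 75]
lst.pop(0)  # -> lst = [11, 24, 1, 13, 75]
lst[1] = lst[0] + lst[-1]  # -> lst = [11, 86, 1, 13, 75]
value = lst  # -> value = [11, 86, 1, 13, 75]

Answer: [11, 86, 1, 13, 75]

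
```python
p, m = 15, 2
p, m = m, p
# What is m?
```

Answer: 15

Derivation:
Trace (tracking m):
p, m = (15, 2)  # -> p = 15, m = 2
p, m = (m, p)  # -> p = 2, m = 15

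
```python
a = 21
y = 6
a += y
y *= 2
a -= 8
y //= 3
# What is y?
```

Trace (tracking y):
a = 21  # -> a = 21
y = 6  # -> y = 6
a += y  # -> a = 27
y *= 2  # -> y = 12
a -= 8  # -> a = 19
y //= 3  # -> y = 4

Answer: 4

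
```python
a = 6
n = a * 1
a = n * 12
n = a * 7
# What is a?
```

Trace (tracking a):
a = 6  # -> a = 6
n = a * 1  # -> n = 6
a = n * 12  # -> a = 72
n = a * 7  # -> n = 504

Answer: 72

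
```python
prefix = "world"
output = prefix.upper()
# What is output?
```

Answer: 'WORLD'

Derivation:
Trace (tracking output):
prefix = 'world'  # -> prefix = 'world'
output = prefix.upper()  # -> output = 'WORLD'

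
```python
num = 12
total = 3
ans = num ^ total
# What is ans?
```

Trace (tracking ans):
num = 12  # -> num = 12
total = 3  # -> total = 3
ans = num ^ total  # -> ans = 15

Answer: 15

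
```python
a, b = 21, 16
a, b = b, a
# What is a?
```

Answer: 16

Derivation:
Trace (tracking a):
a, b = (21, 16)  # -> a = 21, b = 16
a, b = (b, a)  # -> a = 16, b = 21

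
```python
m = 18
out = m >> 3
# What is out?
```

Trace (tracking out):
m = 18  # -> m = 18
out = m >> 3  # -> out = 2

Answer: 2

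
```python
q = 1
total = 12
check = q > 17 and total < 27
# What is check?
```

Answer: False

Derivation:
Trace (tracking check):
q = 1  # -> q = 1
total = 12  # -> total = 12
check = q > 17 and total < 27  # -> check = False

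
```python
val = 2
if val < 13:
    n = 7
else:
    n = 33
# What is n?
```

Answer: 7

Derivation:
Trace (tracking n):
val = 2  # -> val = 2
if val < 13:  # condition is True
    n = 7  # -> n = 7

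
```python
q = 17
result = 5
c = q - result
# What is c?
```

Trace (tracking c):
q = 17  # -> q = 17
result = 5  # -> result = 5
c = q - result  # -> c = 12

Answer: 12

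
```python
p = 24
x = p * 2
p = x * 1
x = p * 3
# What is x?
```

Trace (tracking x):
p = 24  # -> p = 24
x = p * 2  # -> x = 48
p = x * 1  # -> p = 48
x = p * 3  # -> x = 144

Answer: 144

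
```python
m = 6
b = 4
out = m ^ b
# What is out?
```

Trace (tracking out):
m = 6  # -> m = 6
b = 4  # -> b = 4
out = m ^ b  # -> out = 2

Answer: 2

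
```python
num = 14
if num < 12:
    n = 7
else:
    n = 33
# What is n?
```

Answer: 33

Derivation:
Trace (tracking n):
num = 14  # -> num = 14
if num < 12:  # condition is False
else:
    n = 33  # -> n = 33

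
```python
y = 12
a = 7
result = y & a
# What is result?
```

Answer: 4

Derivation:
Trace (tracking result):
y = 12  # -> y = 12
a = 7  # -> a = 7
result = y & a  # -> result = 4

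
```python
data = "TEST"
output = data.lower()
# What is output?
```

Answer: 'test'

Derivation:
Trace (tracking output):
data = 'TEST'  # -> data = 'TEST'
output = data.lower()  # -> output = 'test'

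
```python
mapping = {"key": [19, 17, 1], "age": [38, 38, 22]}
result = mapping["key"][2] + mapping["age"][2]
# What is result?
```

Trace (tracking result):
mapping = {'key': [19, 17, 1], 'age': [38, 38, 22]}  # -> mapping = {'key': [19, 17, 1], 'age': [38, 38, 22]}
result = mapping['key'][2] + mapping['age'][2]  # -> result = 23

Answer: 23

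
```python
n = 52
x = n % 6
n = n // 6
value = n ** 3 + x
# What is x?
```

Trace (tracking x):
n = 52  # -> n = 52
x = n % 6  # -> x = 4
n = n // 6  # -> n = 8
value = n ** 3 + x  # -> value = 516

Answer: 4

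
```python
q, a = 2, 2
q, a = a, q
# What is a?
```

Answer: 2

Derivation:
Trace (tracking a):
q, a = (2, 2)  # -> q = 2, a = 2
q, a = (a, q)  # -> q = 2, a = 2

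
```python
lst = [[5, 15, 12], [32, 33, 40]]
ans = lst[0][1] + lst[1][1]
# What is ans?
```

Answer: 48

Derivation:
Trace (tracking ans):
lst = [[5, 15, 12], [32, 33, 40]]  # -> lst = [[5, 15, 12], [32, 33, 40]]
ans = lst[0][1] + lst[1][1]  # -> ans = 48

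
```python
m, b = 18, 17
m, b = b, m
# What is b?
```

Trace (tracking b):
m, b = (18, 17)  # -> m = 18, b = 17
m, b = (b, m)  # -> m = 17, b = 18

Answer: 18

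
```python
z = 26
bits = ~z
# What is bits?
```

Trace (tracking bits):
z = 26  # -> z = 26
bits = ~z  # -> bits = -27

Answer: -27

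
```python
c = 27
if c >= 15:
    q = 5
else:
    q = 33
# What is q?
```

Answer: 5

Derivation:
Trace (tracking q):
c = 27  # -> c = 27
if c >= 15:  # condition is True
    q = 5  # -> q = 5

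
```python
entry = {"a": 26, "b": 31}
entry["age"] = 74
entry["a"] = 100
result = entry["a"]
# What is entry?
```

Trace (tracking entry):
entry = {'a': 26, 'b': 31}  # -> entry = {'a': 26, 'b': 31}
entry['age'] = 74  # -> entry = {'a': 26, 'b': 31, 'age': 74}
entry['a'] = 100  # -> entry = {'a': 100, 'b': 31, 'age': 74}
result = entry['a']  # -> result = 100

Answer: {'a': 100, 'b': 31, 'age': 74}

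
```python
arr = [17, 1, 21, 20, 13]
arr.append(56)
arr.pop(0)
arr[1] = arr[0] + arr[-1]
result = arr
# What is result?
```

Trace (tracking result):
arr = [17, 1, 21, 20, 13]  # -> arr = [17, 1, 21, 20, 13]
arr.append(56)  # -> arr = [17, 1, 21, 20, 13, 56]
arr.pop(0)  # -> arr = [1, 21, 20, 13, 56]
arr[1] = arr[0] + arr[-1]  # -> arr = [1, 57, 20, 13, 56]
result = arr  # -> result = [1, 57, 20, 13, 56]

Answer: [1, 57, 20, 13, 56]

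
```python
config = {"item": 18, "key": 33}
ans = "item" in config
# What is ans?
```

Trace (tracking ans):
config = {'item': 18, 'key': 33}  # -> config = {'item': 18, 'key': 33}
ans = 'item' in config  # -> ans = True

Answer: True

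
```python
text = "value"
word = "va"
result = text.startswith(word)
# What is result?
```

Trace (tracking result):
text = 'value'  # -> text = 'value'
word = 'va'  # -> word = 'va'
result = text.startswith(word)  # -> result = True

Answer: True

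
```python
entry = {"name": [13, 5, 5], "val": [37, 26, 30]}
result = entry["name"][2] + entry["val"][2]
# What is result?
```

Answer: 35

Derivation:
Trace (tracking result):
entry = {'name': [13, 5, 5], 'val': [37, 26, 30]}  # -> entry = {'name': [13, 5, 5], 'val': [37, 26, 30]}
result = entry['name'][2] + entry['val'][2]  # -> result = 35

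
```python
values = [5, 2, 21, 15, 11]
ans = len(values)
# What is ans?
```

Trace (tracking ans):
values = [5, 2, 21, 15, 11]  # -> values = [5, 2, 21, 15, 11]
ans = len(values)  # -> ans = 5

Answer: 5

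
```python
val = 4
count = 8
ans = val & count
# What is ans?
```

Trace (tracking ans):
val = 4  # -> val = 4
count = 8  # -> count = 8
ans = val & count  # -> ans = 0

Answer: 0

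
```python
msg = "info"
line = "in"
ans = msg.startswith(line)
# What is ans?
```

Answer: True

Derivation:
Trace (tracking ans):
msg = 'info'  # -> msg = 'info'
line = 'in'  # -> line = 'in'
ans = msg.startswith(line)  # -> ans = True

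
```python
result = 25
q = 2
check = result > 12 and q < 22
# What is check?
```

Answer: True

Derivation:
Trace (tracking check):
result = 25  # -> result = 25
q = 2  # -> q = 2
check = result > 12 and q < 22  # -> check = True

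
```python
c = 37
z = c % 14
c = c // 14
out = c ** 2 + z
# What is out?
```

Answer: 13

Derivation:
Trace (tracking out):
c = 37  # -> c = 37
z = c % 14  # -> z = 9
c = c // 14  # -> c = 2
out = c ** 2 + z  # -> out = 13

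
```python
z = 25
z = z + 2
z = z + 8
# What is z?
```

Trace (tracking z):
z = 25  # -> z = 25
z = z + 2  # -> z = 27
z = z + 8  # -> z = 35

Answer: 35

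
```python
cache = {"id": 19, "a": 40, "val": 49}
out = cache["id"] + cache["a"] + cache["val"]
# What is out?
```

Answer: 108

Derivation:
Trace (tracking out):
cache = {'id': 19, 'a': 40, 'val': 49}  # -> cache = {'id': 19, 'a': 40, 'val': 49}
out = cache['id'] + cache['a'] + cache['val']  # -> out = 108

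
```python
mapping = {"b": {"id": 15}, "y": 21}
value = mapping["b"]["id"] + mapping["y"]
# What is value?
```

Answer: 36

Derivation:
Trace (tracking value):
mapping = {'b': {'id': 15}, 'y': 21}  # -> mapping = {'b': {'id': 15}, 'y': 21}
value = mapping['b']['id'] + mapping['y']  # -> value = 36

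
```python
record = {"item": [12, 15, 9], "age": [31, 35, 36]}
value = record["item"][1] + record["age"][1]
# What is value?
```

Answer: 50

Derivation:
Trace (tracking value):
record = {'item': [12, 15, 9], 'age': [31, 35, 36]}  # -> record = {'item': [12, 15, 9], 'age': [31, 35, 36]}
value = record['item'][1] + record['age'][1]  # -> value = 50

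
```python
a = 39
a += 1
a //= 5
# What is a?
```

Answer: 8

Derivation:
Trace (tracking a):
a = 39  # -> a = 39
a += 1  # -> a = 40
a //= 5  # -> a = 8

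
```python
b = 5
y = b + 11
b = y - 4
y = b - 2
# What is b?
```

Answer: 12

Derivation:
Trace (tracking b):
b = 5  # -> b = 5
y = b + 11  # -> y = 16
b = y - 4  # -> b = 12
y = b - 2  # -> y = 10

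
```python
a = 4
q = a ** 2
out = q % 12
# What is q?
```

Answer: 16

Derivation:
Trace (tracking q):
a = 4  # -> a = 4
q = a ** 2  # -> q = 16
out = q % 12  # -> out = 4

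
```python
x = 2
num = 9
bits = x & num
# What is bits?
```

Trace (tracking bits):
x = 2  # -> x = 2
num = 9  # -> num = 9
bits = x & num  # -> bits = 0

Answer: 0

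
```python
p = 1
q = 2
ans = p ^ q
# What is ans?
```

Trace (tracking ans):
p = 1  # -> p = 1
q = 2  # -> q = 2
ans = p ^ q  # -> ans = 3

Answer: 3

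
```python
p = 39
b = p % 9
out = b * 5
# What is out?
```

Trace (tracking out):
p = 39  # -> p = 39
b = p % 9  # -> b = 3
out = b * 5  # -> out = 15

Answer: 15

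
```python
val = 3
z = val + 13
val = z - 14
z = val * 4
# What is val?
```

Answer: 2

Derivation:
Trace (tracking val):
val = 3  # -> val = 3
z = val + 13  # -> z = 16
val = z - 14  # -> val = 2
z = val * 4  # -> z = 8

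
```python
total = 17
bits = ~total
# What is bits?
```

Trace (tracking bits):
total = 17  # -> total = 17
bits = ~total  # -> bits = -18

Answer: -18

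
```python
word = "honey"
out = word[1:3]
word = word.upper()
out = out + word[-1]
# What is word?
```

Answer: 'HONEY'

Derivation:
Trace (tracking word):
word = 'honey'  # -> word = 'honey'
out = word[1:3]  # -> out = 'on'
word = word.upper()  # -> word = 'HONEY'
out = out + word[-1]  # -> out = 'onY'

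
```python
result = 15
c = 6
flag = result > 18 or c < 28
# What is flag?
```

Trace (tracking flag):
result = 15  # -> result = 15
c = 6  # -> c = 6
flag = result > 18 or c < 28  # -> flag = True

Answer: True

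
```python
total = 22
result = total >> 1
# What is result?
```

Trace (tracking result):
total = 22  # -> total = 22
result = total >> 1  # -> result = 11

Answer: 11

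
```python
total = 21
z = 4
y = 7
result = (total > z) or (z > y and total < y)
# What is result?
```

Answer: True

Derivation:
Trace (tracking result):
total = 21  # -> total = 21
z = 4  # -> z = 4
y = 7  # -> y = 7
result = total > z or (z > y and total < y)  # -> result = True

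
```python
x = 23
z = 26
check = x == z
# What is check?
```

Answer: False

Derivation:
Trace (tracking check):
x = 23  # -> x = 23
z = 26  # -> z = 26
check = x == z  # -> check = False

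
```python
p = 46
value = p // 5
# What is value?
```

Trace (tracking value):
p = 46  # -> p = 46
value = p // 5  # -> value = 9

Answer: 9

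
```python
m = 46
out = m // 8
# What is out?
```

Answer: 5

Derivation:
Trace (tracking out):
m = 46  # -> m = 46
out = m // 8  # -> out = 5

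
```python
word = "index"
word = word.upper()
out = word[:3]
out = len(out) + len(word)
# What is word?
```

Answer: 'INDEX'

Derivation:
Trace (tracking word):
word = 'index'  # -> word = 'index'
word = word.upper()  # -> word = 'INDEX'
out = word[:3]  # -> out = 'IND'
out = len(out) + len(word)  # -> out = 8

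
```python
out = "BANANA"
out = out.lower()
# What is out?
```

Answer: 'banana'

Derivation:
Trace (tracking out):
out = 'BANANA'  # -> out = 'BANANA'
out = out.lower()  # -> out = 'banana'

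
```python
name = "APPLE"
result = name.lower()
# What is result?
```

Trace (tracking result):
name = 'APPLE'  # -> name = 'APPLE'
result = name.lower()  # -> result = 'apple'

Answer: 'apple'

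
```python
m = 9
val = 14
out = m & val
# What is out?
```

Trace (tracking out):
m = 9  # -> m = 9
val = 14  # -> val = 14
out = m & val  # -> out = 8

Answer: 8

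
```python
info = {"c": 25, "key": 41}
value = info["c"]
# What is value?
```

Answer: 25

Derivation:
Trace (tracking value):
info = {'c': 25, 'key': 41}  # -> info = {'c': 25, 'key': 41}
value = info['c']  # -> value = 25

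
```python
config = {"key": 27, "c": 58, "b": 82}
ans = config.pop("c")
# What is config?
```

Answer: {'key': 27, 'b': 82}

Derivation:
Trace (tracking config):
config = {'key': 27, 'c': 58, 'b': 82}  # -> config = {'key': 27, 'c': 58, 'b': 82}
ans = config.pop('c')  # -> ans = 58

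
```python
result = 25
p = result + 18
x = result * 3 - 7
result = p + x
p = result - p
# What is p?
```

Answer: 68

Derivation:
Trace (tracking p):
result = 25  # -> result = 25
p = result + 18  # -> p = 43
x = result * 3 - 7  # -> x = 68
result = p + x  # -> result = 111
p = result - p  # -> p = 68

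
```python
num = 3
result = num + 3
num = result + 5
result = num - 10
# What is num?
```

Answer: 11

Derivation:
Trace (tracking num):
num = 3  # -> num = 3
result = num + 3  # -> result = 6
num = result + 5  # -> num = 11
result = num - 10  # -> result = 1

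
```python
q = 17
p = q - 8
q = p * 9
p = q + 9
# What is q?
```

Answer: 81

Derivation:
Trace (tracking q):
q = 17  # -> q = 17
p = q - 8  # -> p = 9
q = p * 9  # -> q = 81
p = q + 9  # -> p = 90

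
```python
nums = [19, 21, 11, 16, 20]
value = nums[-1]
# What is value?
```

Trace (tracking value):
nums = [19, 21, 11, 16, 20]  # -> nums = [19, 21, 11, 16, 20]
value = nums[-1]  # -> value = 20

Answer: 20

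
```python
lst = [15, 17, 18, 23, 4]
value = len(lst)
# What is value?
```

Answer: 5

Derivation:
Trace (tracking value):
lst = [15, 17, 18, 23, 4]  # -> lst = [15, 17, 18, 23, 4]
value = len(lst)  # -> value = 5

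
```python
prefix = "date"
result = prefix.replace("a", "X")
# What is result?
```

Trace (tracking result):
prefix = 'date'  # -> prefix = 'date'
result = prefix.replace('a', 'X')  # -> result = 'dXte'

Answer: 'dXte'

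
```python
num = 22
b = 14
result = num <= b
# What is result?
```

Answer: False

Derivation:
Trace (tracking result):
num = 22  # -> num = 22
b = 14  # -> b = 14
result = num <= b  # -> result = False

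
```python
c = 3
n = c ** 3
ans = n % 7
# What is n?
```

Answer: 27

Derivation:
Trace (tracking n):
c = 3  # -> c = 3
n = c ** 3  # -> n = 27
ans = n % 7  # -> ans = 6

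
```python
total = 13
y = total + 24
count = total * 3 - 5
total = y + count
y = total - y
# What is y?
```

Answer: 34

Derivation:
Trace (tracking y):
total = 13  # -> total = 13
y = total + 24  # -> y = 37
count = total * 3 - 5  # -> count = 34
total = y + count  # -> total = 71
y = total - y  # -> y = 34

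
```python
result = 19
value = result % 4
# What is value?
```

Trace (tracking value):
result = 19  # -> result = 19
value = result % 4  # -> value = 3

Answer: 3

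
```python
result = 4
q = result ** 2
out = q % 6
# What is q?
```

Trace (tracking q):
result = 4  # -> result = 4
q = result ** 2  # -> q = 16
out = q % 6  # -> out = 4

Answer: 16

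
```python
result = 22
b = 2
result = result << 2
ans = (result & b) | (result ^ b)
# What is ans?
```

Trace (tracking ans):
result = 22  # -> result = 22
b = 2  # -> b = 2
result = result << 2  # -> result = 88
ans = result & b | result ^ b  # -> ans = 90

Answer: 90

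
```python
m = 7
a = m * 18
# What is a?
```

Answer: 126

Derivation:
Trace (tracking a):
m = 7  # -> m = 7
a = m * 18  # -> a = 126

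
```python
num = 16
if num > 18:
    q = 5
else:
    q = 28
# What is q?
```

Answer: 28

Derivation:
Trace (tracking q):
num = 16  # -> num = 16
if num > 18:  # condition is False
else:
    q = 28  # -> q = 28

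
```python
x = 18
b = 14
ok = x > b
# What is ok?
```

Trace (tracking ok):
x = 18  # -> x = 18
b = 14  # -> b = 14
ok = x > b  # -> ok = True

Answer: True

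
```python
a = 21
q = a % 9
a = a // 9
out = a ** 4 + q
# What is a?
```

Answer: 2

Derivation:
Trace (tracking a):
a = 21  # -> a = 21
q = a % 9  # -> q = 3
a = a // 9  # -> a = 2
out = a ** 4 + q  # -> out = 19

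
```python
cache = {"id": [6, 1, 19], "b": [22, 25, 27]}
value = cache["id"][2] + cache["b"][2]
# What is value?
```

Answer: 46

Derivation:
Trace (tracking value):
cache = {'id': [6, 1, 19], 'b': [22, 25, 27]}  # -> cache = {'id': [6, 1, 19], 'b': [22, 25, 27]}
value = cache['id'][2] + cache['b'][2]  # -> value = 46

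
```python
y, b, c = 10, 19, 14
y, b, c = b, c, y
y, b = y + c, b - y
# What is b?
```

Trace (tracking b):
y, b, c = (10, 19, 14)  # -> y = 10, b = 19, c = 14
y, b, c = (b, c, y)  # -> y = 19, b = 14, c = 10
y, b = (y + c, b - y)  # -> y = 29, b = -5

Answer: -5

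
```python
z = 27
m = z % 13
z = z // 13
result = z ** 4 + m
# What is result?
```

Answer: 17

Derivation:
Trace (tracking result):
z = 27  # -> z = 27
m = z % 13  # -> m = 1
z = z // 13  # -> z = 2
result = z ** 4 + m  # -> result = 17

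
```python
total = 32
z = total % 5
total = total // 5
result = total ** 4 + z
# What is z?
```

Answer: 2

Derivation:
Trace (tracking z):
total = 32  # -> total = 32
z = total % 5  # -> z = 2
total = total // 5  # -> total = 6
result = total ** 4 + z  # -> result = 1298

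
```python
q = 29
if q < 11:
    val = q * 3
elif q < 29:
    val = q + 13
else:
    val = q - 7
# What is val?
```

Answer: 22

Derivation:
Trace (tracking val):
q = 29  # -> q = 29
if q < 11:  # condition is False
elif q < 29:  # condition is False
else:
    val = q - 7  # -> val = 22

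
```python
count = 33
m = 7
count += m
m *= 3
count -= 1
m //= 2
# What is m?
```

Trace (tracking m):
count = 33  # -> count = 33
m = 7  # -> m = 7
count += m  # -> count = 40
m *= 3  # -> m = 21
count -= 1  # -> count = 39
m //= 2  # -> m = 10

Answer: 10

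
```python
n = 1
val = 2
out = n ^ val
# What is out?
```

Trace (tracking out):
n = 1  # -> n = 1
val = 2  # -> val = 2
out = n ^ val  # -> out = 3

Answer: 3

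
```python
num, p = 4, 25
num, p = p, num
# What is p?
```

Answer: 4

Derivation:
Trace (tracking p):
num, p = (4, 25)  # -> num = 4, p = 25
num, p = (p, num)  # -> num = 25, p = 4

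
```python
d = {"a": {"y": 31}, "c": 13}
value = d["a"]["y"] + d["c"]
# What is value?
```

Trace (tracking value):
d = {'a': {'y': 31}, 'c': 13}  # -> d = {'a': {'y': 31}, 'c': 13}
value = d['a']['y'] + d['c']  # -> value = 44

Answer: 44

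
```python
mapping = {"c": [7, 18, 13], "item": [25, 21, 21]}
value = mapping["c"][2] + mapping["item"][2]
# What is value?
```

Answer: 34

Derivation:
Trace (tracking value):
mapping = {'c': [7, 18, 13], 'item': [25, 21, 21]}  # -> mapping = {'c': [7, 18, 13], 'item': [25, 21, 21]}
value = mapping['c'][2] + mapping['item'][2]  # -> value = 34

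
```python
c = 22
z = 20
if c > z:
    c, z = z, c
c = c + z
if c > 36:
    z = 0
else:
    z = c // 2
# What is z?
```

Trace (tracking z):
c = 22  # -> c = 22
z = 20  # -> z = 20
if c > z:  # condition is True
    c, z = (z, c)  # -> c = 20, z = 22
c = c + z  # -> c = 42
if c > 36:  # condition is True
    z = 0  # -> z = 0

Answer: 0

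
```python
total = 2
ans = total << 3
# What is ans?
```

Trace (tracking ans):
total = 2  # -> total = 2
ans = total << 3  # -> ans = 16

Answer: 16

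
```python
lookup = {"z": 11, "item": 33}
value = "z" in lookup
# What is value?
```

Answer: True

Derivation:
Trace (tracking value):
lookup = {'z': 11, 'item': 33}  # -> lookup = {'z': 11, 'item': 33}
value = 'z' in lookup  # -> value = True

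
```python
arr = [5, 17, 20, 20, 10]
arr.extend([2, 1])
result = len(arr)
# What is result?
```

Answer: 7

Derivation:
Trace (tracking result):
arr = [5, 17, 20, 20, 10]  # -> arr = [5, 17, 20, 20, 10]
arr.extend([2, 1])  # -> arr = [5, 17, 20, 20, 10, 2, 1]
result = len(arr)  # -> result = 7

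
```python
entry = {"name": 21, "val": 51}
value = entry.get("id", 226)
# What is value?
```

Answer: 226

Derivation:
Trace (tracking value):
entry = {'name': 21, 'val': 51}  # -> entry = {'name': 21, 'val': 51}
value = entry.get('id', 226)  # -> value = 226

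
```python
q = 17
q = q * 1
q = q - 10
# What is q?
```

Trace (tracking q):
q = 17  # -> q = 17
q = q * 1  # -> q = 17
q = q - 10  # -> q = 7

Answer: 7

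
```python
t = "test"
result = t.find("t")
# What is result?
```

Answer: 0

Derivation:
Trace (tracking result):
t = 'test'  # -> t = 'test'
result = t.find('t')  # -> result = 0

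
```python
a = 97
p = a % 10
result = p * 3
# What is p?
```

Answer: 7

Derivation:
Trace (tracking p):
a = 97  # -> a = 97
p = a % 10  # -> p = 7
result = p * 3  # -> result = 21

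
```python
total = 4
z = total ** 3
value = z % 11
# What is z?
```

Trace (tracking z):
total = 4  # -> total = 4
z = total ** 3  # -> z = 64
value = z % 11  # -> value = 9

Answer: 64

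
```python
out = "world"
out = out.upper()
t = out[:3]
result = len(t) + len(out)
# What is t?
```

Answer: 'WOR'

Derivation:
Trace (tracking t):
out = 'world'  # -> out = 'world'
out = out.upper()  # -> out = 'WORLD'
t = out[:3]  # -> t = 'WOR'
result = len(t) + len(out)  # -> result = 8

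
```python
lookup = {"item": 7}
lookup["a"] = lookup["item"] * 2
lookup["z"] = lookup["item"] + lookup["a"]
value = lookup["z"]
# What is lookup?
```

Trace (tracking lookup):
lookup = {'item': 7}  # -> lookup = {'item': 7}
lookup['a'] = lookup['item'] * 2  # -> lookup = {'item': 7, 'a': 14}
lookup['z'] = lookup['item'] + lookup['a']  # -> lookup = {'item': 7, 'a': 14, 'z': 21}
value = lookup['z']  # -> value = 21

Answer: {'item': 7, 'a': 14, 'z': 21}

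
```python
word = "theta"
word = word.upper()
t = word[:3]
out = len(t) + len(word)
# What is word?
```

Answer: 'THETA'

Derivation:
Trace (tracking word):
word = 'theta'  # -> word = 'theta'
word = word.upper()  # -> word = 'THETA'
t = word[:3]  # -> t = 'THE'
out = len(t) + len(word)  # -> out = 8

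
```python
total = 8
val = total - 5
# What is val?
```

Trace (tracking val):
total = 8  # -> total = 8
val = total - 5  # -> val = 3

Answer: 3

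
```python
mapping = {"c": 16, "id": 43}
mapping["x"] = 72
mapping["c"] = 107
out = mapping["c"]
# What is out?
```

Answer: 107

Derivation:
Trace (tracking out):
mapping = {'c': 16, 'id': 43}  # -> mapping = {'c': 16, 'id': 43}
mapping['x'] = 72  # -> mapping = {'c': 16, 'id': 43, 'x': 72}
mapping['c'] = 107  # -> mapping = {'c': 107, 'id': 43, 'x': 72}
out = mapping['c']  # -> out = 107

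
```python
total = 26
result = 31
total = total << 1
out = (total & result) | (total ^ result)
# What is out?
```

Trace (tracking out):
total = 26  # -> total = 26
result = 31  # -> result = 31
total = total << 1  # -> total = 52
out = total & result | total ^ result  # -> out = 63

Answer: 63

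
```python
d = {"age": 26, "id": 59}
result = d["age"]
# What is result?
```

Trace (tracking result):
d = {'age': 26, 'id': 59}  # -> d = {'age': 26, 'id': 59}
result = d['age']  # -> result = 26

Answer: 26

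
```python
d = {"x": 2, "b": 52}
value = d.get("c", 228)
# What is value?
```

Answer: 228

Derivation:
Trace (tracking value):
d = {'x': 2, 'b': 52}  # -> d = {'x': 2, 'b': 52}
value = d.get('c', 228)  # -> value = 228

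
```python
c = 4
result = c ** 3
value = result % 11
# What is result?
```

Answer: 64

Derivation:
Trace (tracking result):
c = 4  # -> c = 4
result = c ** 3  # -> result = 64
value = result % 11  # -> value = 9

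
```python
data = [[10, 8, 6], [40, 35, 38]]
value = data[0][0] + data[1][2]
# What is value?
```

Answer: 48

Derivation:
Trace (tracking value):
data = [[10, 8, 6], [40, 35, 38]]  # -> data = [[10, 8, 6], [40, 35, 38]]
value = data[0][0] + data[1][2]  # -> value = 48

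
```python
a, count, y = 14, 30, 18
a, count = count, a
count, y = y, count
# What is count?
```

Trace (tracking count):
a, count, y = (14, 30, 18)  # -> a = 14, count = 30, y = 18
a, count = (count, a)  # -> a = 30, count = 14
count, y = (y, count)  # -> count = 18, y = 14

Answer: 18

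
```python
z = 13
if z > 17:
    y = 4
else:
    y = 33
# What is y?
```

Trace (tracking y):
z = 13  # -> z = 13
if z > 17:  # condition is False
else:
    y = 33  # -> y = 33

Answer: 33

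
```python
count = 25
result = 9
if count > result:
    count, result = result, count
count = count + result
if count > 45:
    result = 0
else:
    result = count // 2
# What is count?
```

Answer: 34

Derivation:
Trace (tracking count):
count = 25  # -> count = 25
result = 9  # -> result = 9
if count > result:  # condition is True
    count, result = (result, count)  # -> count = 9, result = 25
count = count + result  # -> count = 34
if count > 45:  # condition is False
else:
    result = count // 2  # -> result = 17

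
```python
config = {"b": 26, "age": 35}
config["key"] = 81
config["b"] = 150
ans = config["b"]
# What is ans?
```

Answer: 150

Derivation:
Trace (tracking ans):
config = {'b': 26, 'age': 35}  # -> config = {'b': 26, 'age': 35}
config['key'] = 81  # -> config = {'b': 26, 'age': 35, 'key': 81}
config['b'] = 150  # -> config = {'b': 150, 'age': 35, 'key': 81}
ans = config['b']  # -> ans = 150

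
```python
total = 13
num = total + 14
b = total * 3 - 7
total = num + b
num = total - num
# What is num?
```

Answer: 32

Derivation:
Trace (tracking num):
total = 13  # -> total = 13
num = total + 14  # -> num = 27
b = total * 3 - 7  # -> b = 32
total = num + b  # -> total = 59
num = total - num  # -> num = 32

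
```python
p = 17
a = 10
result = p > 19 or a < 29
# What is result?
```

Answer: True

Derivation:
Trace (tracking result):
p = 17  # -> p = 17
a = 10  # -> a = 10
result = p > 19 or a < 29  # -> result = True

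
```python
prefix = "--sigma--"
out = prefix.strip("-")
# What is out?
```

Answer: 'sigma'

Derivation:
Trace (tracking out):
prefix = '--sigma--'  # -> prefix = '--sigma--'
out = prefix.strip('-')  # -> out = 'sigma'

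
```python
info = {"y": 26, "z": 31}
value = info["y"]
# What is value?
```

Trace (tracking value):
info = {'y': 26, 'z': 31}  # -> info = {'y': 26, 'z': 31}
value = info['y']  # -> value = 26

Answer: 26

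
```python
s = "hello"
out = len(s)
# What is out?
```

Answer: 5

Derivation:
Trace (tracking out):
s = 'hello'  # -> s = 'hello'
out = len(s)  # -> out = 5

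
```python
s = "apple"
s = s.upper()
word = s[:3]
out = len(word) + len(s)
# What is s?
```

Trace (tracking s):
s = 'apple'  # -> s = 'apple'
s = s.upper()  # -> s = 'APPLE'
word = s[:3]  # -> word = 'APP'
out = len(word) + len(s)  # -> out = 8

Answer: 'APPLE'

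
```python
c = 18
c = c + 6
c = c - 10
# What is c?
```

Answer: 14

Derivation:
Trace (tracking c):
c = 18  # -> c = 18
c = c + 6  # -> c = 24
c = c - 10  # -> c = 14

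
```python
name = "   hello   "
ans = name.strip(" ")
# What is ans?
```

Trace (tracking ans):
name = '   hello   '  # -> name = '   hello   '
ans = name.strip(' ')  # -> ans = 'hello'

Answer: 'hello'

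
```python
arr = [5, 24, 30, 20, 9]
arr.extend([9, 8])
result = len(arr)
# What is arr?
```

Trace (tracking arr):
arr = [5, 24, 30, 20, 9]  # -> arr = [5, 24, 30, 20, 9]
arr.extend([9, 8])  # -> arr = [5, 24, 30, 20, 9, 9, 8]
result = len(arr)  # -> result = 7

Answer: [5, 24, 30, 20, 9, 9, 8]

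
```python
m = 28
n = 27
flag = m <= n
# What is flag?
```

Answer: False

Derivation:
Trace (tracking flag):
m = 28  # -> m = 28
n = 27  # -> n = 27
flag = m <= n  # -> flag = False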